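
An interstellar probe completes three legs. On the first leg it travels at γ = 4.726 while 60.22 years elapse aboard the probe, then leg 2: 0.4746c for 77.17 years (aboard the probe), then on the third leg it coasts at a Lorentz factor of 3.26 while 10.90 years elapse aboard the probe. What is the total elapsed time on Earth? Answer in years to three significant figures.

Δt = 408 years

Leg 1: γ = 4.726; Δt_1 = 4.726 × 60.22 = 284.6 years.
Leg 2: γ = 1/√(1 − 0.4746²) = 1/√0.7748 = 1.136; Δt_2 = 1.136 × 77.17 = 87.67 years.
Leg 3: γ = 3.26; Δt_3 = 3.260 × 10.90 = 35.53 years.
Total: 284.6 + 87.67 + 35.53 years.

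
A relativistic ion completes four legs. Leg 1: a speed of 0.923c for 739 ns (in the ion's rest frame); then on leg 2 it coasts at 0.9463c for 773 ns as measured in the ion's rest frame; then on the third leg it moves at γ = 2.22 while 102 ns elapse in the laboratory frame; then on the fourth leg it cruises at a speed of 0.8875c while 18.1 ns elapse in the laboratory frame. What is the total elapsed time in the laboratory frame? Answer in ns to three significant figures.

Δt = 4430 ns

Leg 1: γ = 1/√(1 − 0.923²) = 1/√0.1481 = 2.599; Δt_1 = 2.599 × 739 = 1920 ns.
Leg 2: γ = 1/√(1 − 0.9463²) = 1/√0.1045 = 3.093; Δt_2 = 3.093 × 773 = 2391 ns.
Leg 3: 102 ns is already measured in the laboratory frame.
Leg 4: 18.1 ns is already measured in the laboratory frame.
Total: 1920 + 2391 + 102.0 + 18.10 ns.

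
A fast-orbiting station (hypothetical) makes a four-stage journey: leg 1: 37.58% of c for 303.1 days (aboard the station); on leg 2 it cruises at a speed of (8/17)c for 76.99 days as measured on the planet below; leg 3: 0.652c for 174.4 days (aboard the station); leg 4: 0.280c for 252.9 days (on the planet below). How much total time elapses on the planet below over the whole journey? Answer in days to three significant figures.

Leg 1: β = 0.3758; γ = 1/√(1 − 0.3758²) = 1/√0.8588 = 1.079; Δt_1 = 1.079 × 303.1 = 327.1 days.
Leg 2: 76.99 days is already measured on the planet below.
Leg 3: γ = 1/√(1 − 0.652²) = 1/√0.5749 = 1.319; Δt_3 = 1.319 × 174.4 = 230.0 days.
Leg 4: 252.9 days is already measured on the planet below.
Total: 327.1 + 76.99 + 230.0 + 252.9 days.

Δt = 887 days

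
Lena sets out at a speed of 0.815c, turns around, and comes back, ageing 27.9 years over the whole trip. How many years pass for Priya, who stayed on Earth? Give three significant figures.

γ = 1/√(1 − 0.815²) = 1/√0.3358 = 1.726
Earth-frame duration is the dilated interval: Δt = γτ = 1.726 × 27.9 years.

Δt = 48.1 years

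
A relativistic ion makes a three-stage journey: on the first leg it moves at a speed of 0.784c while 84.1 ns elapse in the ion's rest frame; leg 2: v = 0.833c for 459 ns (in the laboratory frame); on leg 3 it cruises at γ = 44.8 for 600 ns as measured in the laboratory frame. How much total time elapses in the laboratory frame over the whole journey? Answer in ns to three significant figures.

Δt = 1190 ns

Leg 1: γ = 1/√(1 − 0.784²) = 1/√0.3853 = 1.611; Δt_1 = 1.611 × 84.1 = 135.5 ns.
Leg 2: 459 ns is already measured in the laboratory frame.
Leg 3: 600 ns is already measured in the laboratory frame.
Total: 135.5 + 459.0 + 600.0 ns.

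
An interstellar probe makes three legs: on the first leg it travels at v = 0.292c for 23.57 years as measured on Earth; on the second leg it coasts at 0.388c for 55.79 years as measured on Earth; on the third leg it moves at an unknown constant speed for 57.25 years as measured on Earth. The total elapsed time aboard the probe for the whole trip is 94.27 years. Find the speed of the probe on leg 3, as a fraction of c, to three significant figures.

β = 0.935

Leg 1: γ = 1/√(1 − 0.292²) = 1/√0.9147 = 1.046; τ_1 = 23.57/1.046 = 22.54 years.
Leg 2: γ = 1/√(1 − 0.388²) = 1/√0.8495 = 1.085; τ_2 = 55.79/1.085 = 51.42 years.
Leg 3: speed unknown; τ_3 = 57.25/γ_3.
Total proper time: 22.54 + 51.42 + τ_3 = 94.27, so τ_3 = 94.27 − 73.96 = 20.31 years.
γ_3 = 57.25/20.31 = 2.819; β = √(1 − 1/γ²) = √0.8742.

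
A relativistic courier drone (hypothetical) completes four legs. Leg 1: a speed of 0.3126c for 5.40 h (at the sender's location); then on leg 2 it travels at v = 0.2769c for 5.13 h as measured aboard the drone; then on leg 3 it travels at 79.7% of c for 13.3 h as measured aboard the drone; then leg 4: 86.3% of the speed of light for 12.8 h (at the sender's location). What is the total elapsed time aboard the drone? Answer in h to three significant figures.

Leg 1: γ = 1/√(1 − 0.3126²) = 1/√0.9023 = 1.053; τ_1 = 5.40/1.053 = 5.129 h.
Leg 2: 5.13 h is already measured aboard the drone.
Leg 3: 13.3 h is already measured aboard the drone.
Leg 4: β = 0.863; γ = 1/√(1 − 0.863²) = 1/√0.2552 = 1.979; τ_4 = 12.8/1.979 = 6.467 h.
Total: 5.129 + 5.130 + 13.30 + 6.467 h.

τ = 30.0 h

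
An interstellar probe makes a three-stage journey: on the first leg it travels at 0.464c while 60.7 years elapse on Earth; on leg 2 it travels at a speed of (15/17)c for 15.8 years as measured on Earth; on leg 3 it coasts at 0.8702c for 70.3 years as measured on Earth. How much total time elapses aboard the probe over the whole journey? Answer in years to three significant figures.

τ = 95.8 years

Leg 1: γ = 1/√(1 − 0.464²) = 1/√0.7847 = 1.129; τ_1 = 60.7/1.129 = 53.77 years.
Leg 2: γ = 1/√(1 − (15/17)²) = 17/8 = 2.125; τ_2 = 15.8/2.125 = 7.435 years.
Leg 3: γ = 1/√(1 − 0.8702²) = 1/√0.2428 = 2.030; τ_3 = 70.3/2.030 = 34.64 years.
Total: 53.77 + 7.435 + 34.64 years.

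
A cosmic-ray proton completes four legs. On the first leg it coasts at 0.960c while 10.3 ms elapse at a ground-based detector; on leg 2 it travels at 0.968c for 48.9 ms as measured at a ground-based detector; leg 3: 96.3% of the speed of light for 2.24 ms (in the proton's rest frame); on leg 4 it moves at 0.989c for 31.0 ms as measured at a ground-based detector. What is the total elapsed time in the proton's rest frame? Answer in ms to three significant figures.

Leg 1: γ = 1/√(1 − 0.960²) = 25/7 ≈ 3.571; τ_1 = 10.3/3.571 = 2.884 ms.
Leg 2: γ = 1/√(1 − 0.968²) = 1/√0.06298 = 3.985; τ_2 = 48.9/3.985 = 12.27 ms.
Leg 3: 2.24 ms is already measured in the proton's rest frame.
Leg 4: γ = 1/√(1 − 0.989²) = 1/√0.02188 = 6.761; τ_4 = 31.0/6.761 = 4.585 ms.
Total: 2.884 + 12.27 + 2.240 + 4.585 ms.

τ = 22.0 ms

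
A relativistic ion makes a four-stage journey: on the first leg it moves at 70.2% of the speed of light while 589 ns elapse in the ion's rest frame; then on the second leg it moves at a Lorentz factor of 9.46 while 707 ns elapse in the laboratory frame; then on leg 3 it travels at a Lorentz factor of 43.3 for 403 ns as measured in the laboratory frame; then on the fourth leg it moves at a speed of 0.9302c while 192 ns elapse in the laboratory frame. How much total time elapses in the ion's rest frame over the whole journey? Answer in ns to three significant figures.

τ = 744 ns

Leg 1: 589 ns is already measured in the ion's rest frame.
Leg 2: γ = 9.46; τ_2 = 707/9.460 = 74.74 ns.
Leg 3: γ = 43.3; τ_3 = 403/43.30 = 9.307 ns.
Leg 4: γ = 1/√(1 − 0.9302²) = 1/√0.1347 = 2.724; τ_4 = 192/2.724 = 70.47 ns.
Total: 589.0 + 74.74 + 9.307 + 70.47 ns.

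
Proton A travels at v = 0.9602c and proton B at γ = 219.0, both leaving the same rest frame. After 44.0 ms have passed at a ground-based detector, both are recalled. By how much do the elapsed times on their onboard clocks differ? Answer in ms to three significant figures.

A: γ = 1/√(1 − 0.9602²) = 1/√0.07802 = 3.580; τ_A = 44.0/3.580 = 12.29 ms.
B: γ = 219.0; τ_B = 44.0/219.0 = 0.2009 ms.

|τ_A − τ_B| = 12.1 ms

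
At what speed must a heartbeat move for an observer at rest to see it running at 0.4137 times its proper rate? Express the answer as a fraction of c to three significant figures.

β = 0.910

Rate ratio = 1/γ, so γ = 1/0.4137 = 2.417.
β = √(1 − 1/γ²) = √(1 − 0.4137²) = √0.8289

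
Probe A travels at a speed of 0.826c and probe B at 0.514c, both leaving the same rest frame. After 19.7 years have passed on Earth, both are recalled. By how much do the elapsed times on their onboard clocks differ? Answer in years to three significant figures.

|τ_A − τ_B| = 5.79 years

A: γ = 1/√(1 − 0.826²) = 1/√0.3177 = 1.774; τ_A = 19.7/1.774 = 11.10 years.
B: γ = 1/√(1 − 0.514²) = 1/√0.7358 = 1.166; τ_B = 19.7/1.166 = 16.90 years.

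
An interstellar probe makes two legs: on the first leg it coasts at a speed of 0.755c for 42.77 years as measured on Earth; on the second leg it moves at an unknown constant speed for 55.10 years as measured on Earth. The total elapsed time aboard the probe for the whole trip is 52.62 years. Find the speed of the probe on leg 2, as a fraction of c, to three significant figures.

Leg 1: γ = 1/√(1 − 0.755²) = 1/√0.4300 = 1.525; τ_1 = 42.77/1.525 = 28.05 years.
Leg 2: speed unknown; τ_2 = 55.10/γ_2.
Total proper time: 28.05 + τ_2 = 52.62, so τ_2 = 52.62 − 28.05 = 24.57 years.
γ_2 = 55.10/24.57 = 2.242; β = √(1 − 1/γ²) = √0.8011.

β = 0.895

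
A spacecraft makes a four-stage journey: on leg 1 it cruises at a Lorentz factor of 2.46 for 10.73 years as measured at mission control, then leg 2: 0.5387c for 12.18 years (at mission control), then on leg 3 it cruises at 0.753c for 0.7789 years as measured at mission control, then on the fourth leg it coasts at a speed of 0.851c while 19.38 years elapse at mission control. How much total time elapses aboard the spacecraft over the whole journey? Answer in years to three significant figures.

τ = 25.3 years

Leg 1: γ = 2.46; τ_1 = 10.73/2.460 = 4.362 years.
Leg 2: γ = 1/√(1 − 0.5387²) = 1/√0.7098 = 1.187; τ_2 = 12.18/1.187 = 10.26 years.
Leg 3: γ = 1/√(1 − 0.753²) = 1/√0.4330 = 1.520; τ_3 = 0.7789/1.520 = 0.5125 years.
Leg 4: γ = 1/√(1 − 0.851²) = 1/√0.2758 = 1.904; τ_4 = 19.38/1.904 = 10.18 years.
Total: 4.362 + 10.26 + 0.5125 + 10.18 years.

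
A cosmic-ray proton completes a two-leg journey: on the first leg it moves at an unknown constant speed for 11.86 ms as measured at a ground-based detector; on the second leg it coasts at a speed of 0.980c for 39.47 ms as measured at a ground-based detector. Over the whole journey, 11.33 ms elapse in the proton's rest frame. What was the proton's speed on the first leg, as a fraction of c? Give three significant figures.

β = 0.956

Leg 1: speed unknown; τ_1 = 11.86/γ_1.
Leg 2: γ = 1/√(1 − 0.980²) = 1/√0.03960 = 5.025; τ_2 = 39.47/5.025 = 7.854 ms.
Total proper time: τ_1 + 7.854 = 11.33, so τ_1 = 11.33 − 7.854 = 3.476 ms.
γ_1 = 11.86/3.476 = 3.412; β = √(1 − 1/γ²) = √0.9141.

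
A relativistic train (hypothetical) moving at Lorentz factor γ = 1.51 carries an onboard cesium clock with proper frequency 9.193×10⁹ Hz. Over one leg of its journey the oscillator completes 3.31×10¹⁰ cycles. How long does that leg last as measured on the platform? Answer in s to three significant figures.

Δt = 5.44 s

γ = 1.51
Proper time for N cycles: τ = N/f = 3.31×10¹⁰/(9.193×10⁹) = 3.601×10⁰ s = 3.601 s.
Lab-frame duration Δt = γτ = 1.510 × 3.601 = 5.437 s.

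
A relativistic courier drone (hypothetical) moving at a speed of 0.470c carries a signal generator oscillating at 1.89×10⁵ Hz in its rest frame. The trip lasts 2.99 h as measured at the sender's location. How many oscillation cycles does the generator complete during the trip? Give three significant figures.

N = 1.80×10⁹

γ = 1/√(1 − 0.470²) = 1/√0.7791 = 1.133
The oscillator's own cycle count is N = f × τ where τ is the proper time aboard the drone. τ = Δt/γ = 2.99/1.133 = 2.639 h = 9.501×10³ s.
N = 1.89×10⁵ × 9.501×10³ = 1.796×10⁹.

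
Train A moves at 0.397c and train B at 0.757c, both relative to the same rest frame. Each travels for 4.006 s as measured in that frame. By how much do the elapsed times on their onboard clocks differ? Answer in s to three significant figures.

|τ_A − τ_B| = 1.06 s

A: γ = 1/√(1 − 0.397²) = 1/√0.8424 = 1.090; τ_A = 4.006/1.090 = 3.677 s.
B: γ = 1/√(1 − 0.757²) = 1/√0.4270 = 1.530; τ_B = 4.006/1.530 = 2.618 s.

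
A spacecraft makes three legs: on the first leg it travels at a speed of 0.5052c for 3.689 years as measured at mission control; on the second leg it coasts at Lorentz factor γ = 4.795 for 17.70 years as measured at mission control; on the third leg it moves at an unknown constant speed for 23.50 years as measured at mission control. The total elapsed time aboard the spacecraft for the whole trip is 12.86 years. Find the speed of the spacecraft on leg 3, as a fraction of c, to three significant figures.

Leg 1: γ = 1/√(1 − 0.5052²) = 1/√0.7448 = 1.159; τ_1 = 3.689/1.159 = 3.184 years.
Leg 2: γ = 4.795; τ_2 = 17.70/4.795 = 3.691 years.
Leg 3: speed unknown; τ_3 = 23.50/γ_3.
Total proper time: 3.184 + 3.691 + τ_3 = 12.86, so τ_3 = 12.86 − 6.875 = 5.985 years.
γ_3 = 23.50/5.985 = 3.926; β = √(1 − 1/γ²) = √0.9351.

β = 0.967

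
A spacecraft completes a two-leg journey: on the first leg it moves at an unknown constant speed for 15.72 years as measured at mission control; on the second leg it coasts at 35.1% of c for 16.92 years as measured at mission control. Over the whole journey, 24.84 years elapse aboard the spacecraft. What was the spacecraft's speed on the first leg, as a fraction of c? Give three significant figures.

β = 0.820

Leg 1: speed unknown; τ_1 = 15.72/γ_1.
Leg 2: β = 0.351; γ = 1/√(1 − 0.351²) = 1/√0.8768 = 1.068; τ_2 = 16.92/1.068 = 15.84 years.
Total proper time: τ_1 + 15.84 = 24.84, so τ_1 = 24.84 − 15.84 = 8.997 years.
γ_1 = 15.72/8.997 = 1.747; β = √(1 − 1/γ²) = √0.6725.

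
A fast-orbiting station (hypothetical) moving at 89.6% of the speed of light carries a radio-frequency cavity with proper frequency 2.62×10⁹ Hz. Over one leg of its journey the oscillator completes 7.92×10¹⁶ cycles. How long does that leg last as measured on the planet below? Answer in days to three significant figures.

β = 0.896; γ = 1/√(1 − 0.896²) = 1/√0.1972 = 2.252
Proper time for N cycles: τ = N/f = 7.92×10¹⁶/(2.62×10⁹) = 3.023×10⁷ s = 349.9 days.
Lab-frame duration Δt = γτ = 2.252 × 349.9 = 787.9 days.

Δt = 788 days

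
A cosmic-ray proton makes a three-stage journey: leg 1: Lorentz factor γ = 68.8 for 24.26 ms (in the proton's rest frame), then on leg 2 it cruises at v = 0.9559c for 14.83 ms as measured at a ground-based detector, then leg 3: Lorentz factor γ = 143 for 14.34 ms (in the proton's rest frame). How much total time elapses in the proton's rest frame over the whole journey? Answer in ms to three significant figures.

Leg 1: 24.26 ms is already measured in the proton's rest frame.
Leg 2: γ = 1/√(1 − 0.9559²) = 1/√0.08626 = 3.405; τ_2 = 14.83/3.405 = 4.355 ms.
Leg 3: 14.34 ms is already measured in the proton's rest frame.
Total: 24.26 + 4.355 + 14.34 ms.

τ = 43.0 ms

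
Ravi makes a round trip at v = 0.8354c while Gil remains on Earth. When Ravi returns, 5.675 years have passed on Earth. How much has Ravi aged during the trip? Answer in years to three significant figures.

γ = 1/√(1 − 0.8354²) = 1/√0.3021 = 1.819
Ravi's clock measures proper time along the trip: τ = Δt/γ = 5.675/1.819 years.

τ = 3.12 years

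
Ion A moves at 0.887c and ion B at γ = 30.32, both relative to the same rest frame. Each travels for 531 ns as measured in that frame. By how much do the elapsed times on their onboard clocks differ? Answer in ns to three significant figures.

A: γ = 1/√(1 − 0.887²) = 1/√0.2132 = 2.166; τ_A = 531/2.166 = 245.2 ns.
B: γ = 30.32; τ_B = 531/30.32 = 17.51 ns.

|τ_A − τ_B| = 228 ns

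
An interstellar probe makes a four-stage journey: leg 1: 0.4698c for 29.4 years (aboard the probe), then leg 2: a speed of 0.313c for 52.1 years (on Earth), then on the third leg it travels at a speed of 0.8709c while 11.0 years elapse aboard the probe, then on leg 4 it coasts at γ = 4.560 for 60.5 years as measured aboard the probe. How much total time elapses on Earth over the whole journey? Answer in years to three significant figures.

Δt = 384 years

Leg 1: γ = 1/√(1 − 0.4698²) = 1/√0.7793 = 1.133; Δt_1 = 1.133 × 29.4 = 33.30 years.
Leg 2: 52.1 years is already measured on Earth.
Leg 3: γ = 1/√(1 − 0.8709²) = 1/√0.2415 = 2.035; Δt_3 = 2.035 × 11.0 = 22.38 years.
Leg 4: γ = 4.560; Δt_4 = 4.560 × 60.5 = 275.9 years.
Total: 33.30 + 52.10 + 22.38 + 275.9 years.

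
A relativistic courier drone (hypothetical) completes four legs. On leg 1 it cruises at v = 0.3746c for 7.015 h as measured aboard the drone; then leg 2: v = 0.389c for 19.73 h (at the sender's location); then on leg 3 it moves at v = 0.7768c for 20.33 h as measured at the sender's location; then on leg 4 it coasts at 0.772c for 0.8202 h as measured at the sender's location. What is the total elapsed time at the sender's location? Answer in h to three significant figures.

Leg 1: γ = 1/√(1 − 0.3746²) = 1/√0.8597 = 1.079; Δt_1 = 1.079 × 7.015 = 7.566 h.
Leg 2: 19.73 h is already measured at the sender's location.
Leg 3: 20.33 h is already measured at the sender's location.
Leg 4: 0.8202 h is already measured at the sender's location.
Total: 7.566 + 19.73 + 20.33 + 0.8202 h.

Δt = 48.4 h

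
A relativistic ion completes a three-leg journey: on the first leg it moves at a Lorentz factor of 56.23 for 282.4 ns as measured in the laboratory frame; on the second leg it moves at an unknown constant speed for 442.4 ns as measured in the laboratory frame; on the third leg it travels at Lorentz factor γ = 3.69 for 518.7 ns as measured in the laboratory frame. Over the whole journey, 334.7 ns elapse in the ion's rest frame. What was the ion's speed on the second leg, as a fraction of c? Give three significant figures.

β = 0.904

Leg 1: γ = 56.23; τ_1 = 282.4/56.23 = 5.022 ns.
Leg 2: speed unknown; τ_2 = 442.4/γ_2.
Leg 3: γ = 3.69; τ_3 = 518.7/3.690 = 140.6 ns.
Total proper time: 5.022 + τ_2 + 140.6 = 334.7, so τ_2 = 334.7 − 145.6 = 189.1 ns.
γ_2 = 442.4/189.1 = 2.339; β = √(1 − 1/γ²) = √0.8173.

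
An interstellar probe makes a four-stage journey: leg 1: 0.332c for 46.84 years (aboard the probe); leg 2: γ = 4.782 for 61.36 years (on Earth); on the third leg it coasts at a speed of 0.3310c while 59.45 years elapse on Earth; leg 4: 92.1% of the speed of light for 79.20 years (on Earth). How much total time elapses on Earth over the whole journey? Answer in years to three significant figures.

Δt = 250 years

Leg 1: γ = 1/√(1 − 0.332²) = 1/√0.8898 = 1.060; Δt_1 = 1.060 × 46.84 = 49.66 years.
Leg 2: 61.36 years is already measured on Earth.
Leg 3: 59.45 years is already measured on Earth.
Leg 4: 79.20 years is already measured on Earth.
Total: 49.66 + 61.36 + 59.45 + 79.20 years.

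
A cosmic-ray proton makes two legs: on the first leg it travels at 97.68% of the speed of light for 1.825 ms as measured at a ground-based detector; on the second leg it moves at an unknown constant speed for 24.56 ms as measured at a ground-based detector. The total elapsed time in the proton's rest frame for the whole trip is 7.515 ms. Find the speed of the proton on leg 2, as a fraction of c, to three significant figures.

β = 0.957

Leg 1: β = 0.9768; γ = 1/√(1 − 0.9768²) = 1/√0.04586 = 4.670; τ_1 = 1.825/4.670 = 0.3908 ms.
Leg 2: speed unknown; τ_2 = 24.56/γ_2.
Total proper time: 0.3908 + τ_2 = 7.515, so τ_2 = 7.515 − 0.3908 = 7.124 ms.
γ_2 = 24.56/7.124 = 3.447; β = √(1 − 1/γ²) = √0.9159.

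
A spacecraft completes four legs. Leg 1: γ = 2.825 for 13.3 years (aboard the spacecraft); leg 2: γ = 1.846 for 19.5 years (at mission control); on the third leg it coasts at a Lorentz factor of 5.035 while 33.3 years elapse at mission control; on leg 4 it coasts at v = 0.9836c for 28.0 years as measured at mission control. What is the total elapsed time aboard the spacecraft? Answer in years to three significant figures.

Leg 1: 13.3 years is already measured aboard the spacecraft.
Leg 2: γ = 1.846; τ_2 = 19.5/1.846 = 10.56 years.
Leg 3: γ = 5.035; τ_3 = 33.3/5.035 = 6.614 years.
Leg 4: γ = 1/√(1 − 0.9836²) = 1/√0.03253 = 5.544; τ_4 = 28.0/5.544 = 5.050 years.
Total: 13.30 + 10.56 + 6.614 + 5.050 years.

τ = 35.5 years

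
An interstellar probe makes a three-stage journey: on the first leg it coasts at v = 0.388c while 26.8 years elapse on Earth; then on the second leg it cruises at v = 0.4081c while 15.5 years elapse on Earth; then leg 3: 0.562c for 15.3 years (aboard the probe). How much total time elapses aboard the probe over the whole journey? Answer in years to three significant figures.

τ = 54.2 years

Leg 1: γ = 1/√(1 − 0.388²) = 1/√0.8495 = 1.085; τ_1 = 26.8/1.085 = 24.70 years.
Leg 2: γ = 1/√(1 − 0.4081²) = 1/√0.8335 = 1.095; τ_2 = 15.5/1.095 = 14.15 years.
Leg 3: 15.3 years is already measured aboard the probe.
Total: 24.70 + 14.15 + 15.30 years.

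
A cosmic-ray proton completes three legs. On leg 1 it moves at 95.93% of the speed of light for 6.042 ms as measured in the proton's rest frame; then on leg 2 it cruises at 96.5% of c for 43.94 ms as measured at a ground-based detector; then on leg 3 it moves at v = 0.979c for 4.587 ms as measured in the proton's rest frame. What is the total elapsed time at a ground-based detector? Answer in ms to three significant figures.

Δt = 87.8 ms

Leg 1: β = 0.9593; γ = 1/√(1 − 0.9593²) = 1/√0.07974 = 3.541; Δt_1 = 3.541 × 6.042 = 21.40 ms.
Leg 2: 43.94 ms is already measured at a ground-based detector.
Leg 3: γ = 1/√(1 − 0.979²) = 1/√0.04156 = 4.905; Δt_3 = 4.905 × 4.587 = 22.50 ms.
Total: 21.40 + 43.94 + 22.50 ms.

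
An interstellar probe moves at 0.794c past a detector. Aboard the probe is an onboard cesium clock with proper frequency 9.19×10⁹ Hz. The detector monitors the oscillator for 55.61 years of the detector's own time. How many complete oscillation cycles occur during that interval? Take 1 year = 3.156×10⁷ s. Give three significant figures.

N = 9.81×10¹⁸

γ = 1/√(1 − 0.794²) = 1/√0.3696 = 1.645
During 55.61 years of lab time, the oscillator's proper time advances by τ = Δt/γ = 55.61/1.645 = 33.81 years = 1.067×10⁹ s.
N = f × τ = 9.19×10⁹ × 1.067×10⁹ = 9.805×10¹⁸.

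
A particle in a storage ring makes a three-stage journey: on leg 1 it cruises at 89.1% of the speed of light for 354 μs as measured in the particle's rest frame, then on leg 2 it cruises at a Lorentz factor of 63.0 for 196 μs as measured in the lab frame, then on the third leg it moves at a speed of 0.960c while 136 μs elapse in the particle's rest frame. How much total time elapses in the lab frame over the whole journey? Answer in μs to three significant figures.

Δt = 1460 μs

Leg 1: β = 0.891; γ = 1/√(1 − 0.891²) = 1/√0.2061 = 2.203; Δt_1 = 2.203 × 354 = 779.7 μs.
Leg 2: 196 μs is already measured in the lab frame.
Leg 3: γ = 1/√(1 − 0.960²) = 1/√0.07840 = 3.571; Δt_3 = 3.571 × 136 = 485.7 μs.
Total: 779.7 + 196.0 + 485.7 μs.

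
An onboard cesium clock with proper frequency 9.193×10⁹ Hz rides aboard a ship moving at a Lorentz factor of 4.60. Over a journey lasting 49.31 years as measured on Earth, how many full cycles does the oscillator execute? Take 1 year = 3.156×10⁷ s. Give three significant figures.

γ = 4.60
The oscillator's own cycle count is N = f × τ where τ is the proper time on the ship. τ = Δt/γ = 49.31/4.600 = 10.72 years = 3.383×10⁸ s.
N = 9.193×10⁹ × 3.383×10⁸ = 3.110×10¹⁸.

N = 3.11×10¹⁸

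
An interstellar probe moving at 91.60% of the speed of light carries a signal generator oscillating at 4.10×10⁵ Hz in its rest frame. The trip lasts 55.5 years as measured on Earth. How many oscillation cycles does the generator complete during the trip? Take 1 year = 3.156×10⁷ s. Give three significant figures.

N = 2.88×10¹⁴

β = 0.9160; γ = 1/√(1 − 0.9160²) = 1/√0.1609 = 2.493
The oscillator's own cycle count is N = f × τ where τ is the proper time aboard the probe. τ = Δt/γ = 55.5/2.493 = 22.27 years = 7.027×10⁸ s.
N = 4.10×10⁵ × 7.027×10⁸ = 2.881×10¹⁴.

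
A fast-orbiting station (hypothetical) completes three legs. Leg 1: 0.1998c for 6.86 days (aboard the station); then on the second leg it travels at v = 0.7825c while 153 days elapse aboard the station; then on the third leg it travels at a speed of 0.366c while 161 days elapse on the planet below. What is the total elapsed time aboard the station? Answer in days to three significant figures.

Leg 1: 6.86 days is already measured aboard the station.
Leg 2: 153 days is already measured aboard the station.
Leg 3: γ = 1/√(1 − 0.366²) = 1/√0.8660 = 1.075; τ_3 = 161/1.075 = 149.8 days.
Total: 6.860 + 153.0 + 149.8 days.

τ = 310 days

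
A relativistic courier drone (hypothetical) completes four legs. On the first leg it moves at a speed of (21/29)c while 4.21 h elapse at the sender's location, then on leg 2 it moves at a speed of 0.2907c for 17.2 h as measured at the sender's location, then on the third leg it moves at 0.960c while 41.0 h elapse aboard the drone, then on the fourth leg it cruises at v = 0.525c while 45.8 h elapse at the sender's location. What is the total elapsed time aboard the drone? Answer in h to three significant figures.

τ = 99.3 h

Leg 1: γ = 1/√(1 − (21/29)²) = 29/20 = 1.450; τ_1 = 4.21/1.450 = 2.903 h.
Leg 2: γ = 1/√(1 − 0.2907²) = 1/√0.9155 = 1.045; τ_2 = 17.2/1.045 = 16.46 h.
Leg 3: 41.0 h is already measured aboard the drone.
Leg 4: γ = 1/√(1 − 0.525²) = 1/√0.7244 = 1.175; τ_4 = 45.8/1.175 = 38.98 h.
Total: 2.903 + 16.46 + 41.00 + 38.98 h.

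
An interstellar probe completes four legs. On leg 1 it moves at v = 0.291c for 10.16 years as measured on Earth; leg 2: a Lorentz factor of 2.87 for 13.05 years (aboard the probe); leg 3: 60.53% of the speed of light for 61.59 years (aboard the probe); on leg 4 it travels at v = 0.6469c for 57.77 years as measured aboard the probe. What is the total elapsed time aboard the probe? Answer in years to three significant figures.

Leg 1: γ = 1/√(1 − 0.291²) = 1/√0.9153 = 1.045; τ_1 = 10.16/1.045 = 9.720 years.
Leg 2: 13.05 years is already measured aboard the probe.
Leg 3: 61.59 years is already measured aboard the probe.
Leg 4: 57.77 years is already measured aboard the probe.
Total: 9.720 + 13.05 + 61.59 + 57.77 years.

τ = 142 years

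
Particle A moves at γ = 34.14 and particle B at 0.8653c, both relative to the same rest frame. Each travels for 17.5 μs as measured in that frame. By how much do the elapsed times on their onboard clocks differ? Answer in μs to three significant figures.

A: γ = 34.14; τ_A = 17.5/34.14 = 0.5126 μs.
B: γ = 1/√(1 − 0.8653²) = 1/√0.2513 = 1.995; τ_B = 17.5/1.995 = 8.772 μs.

|τ_A − τ_B| = 8.26 μs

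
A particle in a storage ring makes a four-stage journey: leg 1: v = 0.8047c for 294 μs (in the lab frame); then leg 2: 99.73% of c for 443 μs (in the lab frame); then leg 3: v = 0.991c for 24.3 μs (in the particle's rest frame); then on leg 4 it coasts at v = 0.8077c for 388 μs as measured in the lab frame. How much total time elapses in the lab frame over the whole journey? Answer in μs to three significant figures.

Δt = 1310 μs

Leg 1: 294 μs is already measured in the lab frame.
Leg 2: 443 μs is already measured in the lab frame.
Leg 3: γ = 1/√(1 − 0.991²) = 1/√0.01792 = 7.470; Δt_3 = 7.470 × 24.3 = 181.5 μs.
Leg 4: 388 μs is already measured in the lab frame.
Total: 294.0 + 443.0 + 181.5 + 388.0 μs.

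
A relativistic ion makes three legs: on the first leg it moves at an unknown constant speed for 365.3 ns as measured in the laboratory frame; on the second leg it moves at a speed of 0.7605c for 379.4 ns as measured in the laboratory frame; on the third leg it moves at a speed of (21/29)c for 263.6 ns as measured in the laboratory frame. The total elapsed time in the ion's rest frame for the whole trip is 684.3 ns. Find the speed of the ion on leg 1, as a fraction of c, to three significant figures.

β = 0.713

Leg 1: speed unknown; τ_1 = 365.3/γ_1.
Leg 2: γ = 1/√(1 − 0.7605²) = 1/√0.4216 = 1.540; τ_2 = 379.4/1.540 = 246.4 ns.
Leg 3: γ = 1/√(1 − (21/29)²) = 29/20 = 1.450; τ_3 = 263.6/1.450 = 181.8 ns.
Total proper time: τ_1 + 246.4 + 181.8 = 684.3, so τ_1 = 684.3 − 428.2 = 256.1 ns.
γ_1 = 365.3/256.1 = 1.426; β = √(1 − 1/γ²) = √0.5083.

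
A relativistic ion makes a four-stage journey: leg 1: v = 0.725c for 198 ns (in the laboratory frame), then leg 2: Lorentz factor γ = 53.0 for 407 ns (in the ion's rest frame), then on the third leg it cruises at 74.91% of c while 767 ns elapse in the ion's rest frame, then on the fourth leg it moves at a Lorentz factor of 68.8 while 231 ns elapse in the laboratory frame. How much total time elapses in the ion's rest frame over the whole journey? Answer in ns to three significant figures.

τ = 1310 ns

Leg 1: γ = 1/√(1 − 0.725²) = 1/√0.4744 = 1.452; τ_1 = 198/1.452 = 136.4 ns.
Leg 2: 407 ns is already measured in the ion's rest frame.
Leg 3: 767 ns is already measured in the ion's rest frame.
Leg 4: γ = 68.8; τ_4 = 231/68.80 = 3.358 ns.
Total: 136.4 + 407.0 + 767.0 + 3.358 ns.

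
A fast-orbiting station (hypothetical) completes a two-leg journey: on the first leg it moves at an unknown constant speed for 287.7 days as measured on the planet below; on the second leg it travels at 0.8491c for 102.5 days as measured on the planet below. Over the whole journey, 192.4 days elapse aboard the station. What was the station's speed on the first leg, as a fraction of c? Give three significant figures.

β = 0.877

Leg 1: speed unknown; τ_1 = 287.7/γ_1.
Leg 2: γ = 1/√(1 − 0.8491²) = 1/√0.2790 = 1.893; τ_2 = 102.5/1.893 = 54.14 days.
Total proper time: τ_1 + 54.14 = 192.4, so τ_1 = 192.4 − 54.14 = 138.3 days.
γ_1 = 287.7/138.3 = 2.081; β = √(1 − 1/γ²) = √0.7691.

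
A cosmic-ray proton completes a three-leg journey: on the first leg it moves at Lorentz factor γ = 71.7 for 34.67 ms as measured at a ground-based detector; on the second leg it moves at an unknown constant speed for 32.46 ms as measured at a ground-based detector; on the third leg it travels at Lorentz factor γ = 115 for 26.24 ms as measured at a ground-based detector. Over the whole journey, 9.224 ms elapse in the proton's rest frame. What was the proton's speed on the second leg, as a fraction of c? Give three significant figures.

Leg 1: γ = 71.7; τ_1 = 34.67/71.70 = 0.4835 ms.
Leg 2: speed unknown; τ_2 = 32.46/γ_2.
Leg 3: γ = 115; τ_3 = 26.24/115.0 = 0.2282 ms.
Total proper time: 0.4835 + τ_2 + 0.2282 = 9.224, so τ_2 = 9.224 − 0.7117 = 8.512 ms.
γ_2 = 32.46/8.512 = 3.813; β = √(1 − 1/γ²) = √0.9312.

β = 0.965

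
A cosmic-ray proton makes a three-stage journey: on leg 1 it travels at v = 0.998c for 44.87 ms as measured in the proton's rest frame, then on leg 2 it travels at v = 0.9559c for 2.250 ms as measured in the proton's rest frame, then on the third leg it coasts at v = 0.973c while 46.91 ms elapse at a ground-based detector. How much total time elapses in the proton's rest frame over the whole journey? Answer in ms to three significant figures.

τ = 57.9 ms

Leg 1: 44.87 ms is already measured in the proton's rest frame.
Leg 2: 2.250 ms is already measured in the proton's rest frame.
Leg 3: γ = 1/√(1 − 0.973²) = 1/√0.05327 = 4.333; τ_3 = 46.91/4.333 = 10.83 ms.
Total: 44.87 + 2.250 + 10.83 ms.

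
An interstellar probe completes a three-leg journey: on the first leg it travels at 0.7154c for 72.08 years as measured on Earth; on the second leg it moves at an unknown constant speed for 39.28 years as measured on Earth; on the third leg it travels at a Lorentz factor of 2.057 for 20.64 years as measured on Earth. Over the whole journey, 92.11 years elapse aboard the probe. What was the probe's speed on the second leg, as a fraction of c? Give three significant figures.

Leg 1: γ = 1/√(1 − 0.7154²) = 1/√0.4882 = 1.431; τ_1 = 72.08/1.431 = 50.36 years.
Leg 2: speed unknown; τ_2 = 39.28/γ_2.
Leg 3: γ = 2.057; τ_3 = 20.64/2.057 = 10.03 years.
Total proper time: 50.36 + τ_2 + 10.03 = 92.11, so τ_2 = 92.11 − 60.40 = 31.71 years.
γ_2 = 39.28/31.71 = 1.239; β = √(1 − 1/γ²) = √0.3482.

β = 0.590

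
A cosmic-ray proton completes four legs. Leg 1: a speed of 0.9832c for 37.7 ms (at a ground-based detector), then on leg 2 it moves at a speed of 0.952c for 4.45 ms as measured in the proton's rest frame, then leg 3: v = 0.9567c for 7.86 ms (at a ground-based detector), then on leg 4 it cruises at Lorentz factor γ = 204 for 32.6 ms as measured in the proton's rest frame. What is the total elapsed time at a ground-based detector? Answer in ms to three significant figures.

Leg 1: 37.7 ms is already measured at a ground-based detector.
Leg 2: γ = 1/√(1 − 0.952²) = 1/√0.09370 = 3.267; Δt_2 = 3.267 × 4.45 = 14.54 ms.
Leg 3: 7.86 ms is already measured at a ground-based detector.
Leg 4: γ = 204; Δt_4 = 204.0 × 32.6 = 6650 ms.
Total: 37.70 + 14.54 + 7.860 + 6650 ms.

Δt = 6710 ms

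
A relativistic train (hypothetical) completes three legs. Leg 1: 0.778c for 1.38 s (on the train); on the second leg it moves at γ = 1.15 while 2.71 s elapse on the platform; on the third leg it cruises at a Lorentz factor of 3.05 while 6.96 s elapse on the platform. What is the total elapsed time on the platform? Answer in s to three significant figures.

Leg 1: γ = 1/√(1 − 0.778²) = 1/√0.3947 = 1.592; Δt_1 = 1.592 × 1.38 = 2.197 s.
Leg 2: 2.71 s is already measured on the platform.
Leg 3: 6.96 s is already measured on the platform.
Total: 2.197 + 2.710 + 6.960 s.

Δt = 11.9 s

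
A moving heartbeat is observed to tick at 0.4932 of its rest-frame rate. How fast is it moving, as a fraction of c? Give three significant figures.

β = 0.870

Rate ratio = 1/γ, so γ = 1/0.4932 = 2.028.
β = √(1 − 1/γ²) = √(1 − 0.4932²) = √0.7568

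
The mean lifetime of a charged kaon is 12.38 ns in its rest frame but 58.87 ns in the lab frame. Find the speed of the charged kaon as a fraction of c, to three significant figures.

β = 0.978

γ = Δt/τ₀ = 58.87/12.38 = 4.755
β = √(1 − 1/γ²) = √(1 − 0.04422) = √0.9558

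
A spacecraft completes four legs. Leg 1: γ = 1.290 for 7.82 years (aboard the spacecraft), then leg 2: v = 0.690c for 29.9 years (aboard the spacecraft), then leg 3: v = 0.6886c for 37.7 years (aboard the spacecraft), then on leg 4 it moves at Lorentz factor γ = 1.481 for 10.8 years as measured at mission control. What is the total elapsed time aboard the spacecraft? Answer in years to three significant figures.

τ = 82.7 years

Leg 1: 7.82 years is already measured aboard the spacecraft.
Leg 2: 29.9 years is already measured aboard the spacecraft.
Leg 3: 37.7 years is already measured aboard the spacecraft.
Leg 4: γ = 1.481; τ_4 = 10.8/1.481 = 7.292 years.
Total: 7.820 + 29.90 + 37.70 + 7.292 years.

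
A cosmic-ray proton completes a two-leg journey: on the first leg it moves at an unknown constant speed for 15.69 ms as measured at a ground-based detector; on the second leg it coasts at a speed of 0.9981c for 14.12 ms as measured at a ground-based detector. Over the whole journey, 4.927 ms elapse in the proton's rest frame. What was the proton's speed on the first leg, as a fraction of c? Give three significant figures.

Leg 1: speed unknown; τ_1 = 15.69/γ_1.
Leg 2: γ = 1/√(1 − 0.9981²) = 1/√0.003796 = 16.23; τ_2 = 14.12/16.23 = 0.8700 ms.
Total proper time: τ_1 + 0.8700 = 4.927, so τ_1 = 4.927 − 0.8700 = 4.057 ms.
γ_1 = 15.69/4.057 = 3.867; β = √(1 − 1/γ²) = √0.9331.

β = 0.966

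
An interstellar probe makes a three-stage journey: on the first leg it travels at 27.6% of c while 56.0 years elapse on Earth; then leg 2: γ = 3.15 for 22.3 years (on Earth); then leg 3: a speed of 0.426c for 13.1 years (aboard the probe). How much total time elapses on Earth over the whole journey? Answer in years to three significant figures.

Leg 1: 56.0 years is already measured on Earth.
Leg 2: 22.3 years is already measured on Earth.
Leg 3: γ = 1/√(1 − 0.426²) = 1/√0.8185 = 1.105; Δt_3 = 1.105 × 13.1 = 14.48 years.
Total: 56.00 + 22.30 + 14.48 years.

Δt = 92.8 years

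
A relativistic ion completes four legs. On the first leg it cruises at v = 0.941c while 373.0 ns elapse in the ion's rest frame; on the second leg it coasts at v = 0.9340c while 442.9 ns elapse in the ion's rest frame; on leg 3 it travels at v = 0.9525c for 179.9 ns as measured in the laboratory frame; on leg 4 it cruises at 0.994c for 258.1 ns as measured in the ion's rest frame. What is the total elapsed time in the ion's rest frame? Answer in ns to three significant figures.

τ = 1130 ns

Leg 1: 373.0 ns is already measured in the ion's rest frame.
Leg 2: 442.9 ns is already measured in the ion's rest frame.
Leg 3: γ = 1/√(1 − 0.9525²) = 1/√0.09274 = 3.284; τ_3 = 179.9/3.284 = 54.79 ns.
Leg 4: 258.1 ns is already measured in the ion's rest frame.
Total: 373.0 + 442.9 + 54.79 + 258.1 ns.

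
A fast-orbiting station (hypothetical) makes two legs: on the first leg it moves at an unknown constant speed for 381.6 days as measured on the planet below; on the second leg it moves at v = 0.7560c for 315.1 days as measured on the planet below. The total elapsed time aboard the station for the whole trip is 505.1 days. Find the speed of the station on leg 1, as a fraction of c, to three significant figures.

Leg 1: speed unknown; τ_1 = 381.6/γ_1.
Leg 2: γ = 1/√(1 − 0.7560²) = 1/√0.4285 = 1.528; τ_2 = 315.1/1.528 = 206.3 days.
Total proper time: τ_1 + 206.3 = 505.1, so τ_1 = 505.1 − 206.3 = 298.8 days.
γ_1 = 381.6/298.8 = 1.277; β = √(1 − 1/γ²) = √0.3867.

β = 0.622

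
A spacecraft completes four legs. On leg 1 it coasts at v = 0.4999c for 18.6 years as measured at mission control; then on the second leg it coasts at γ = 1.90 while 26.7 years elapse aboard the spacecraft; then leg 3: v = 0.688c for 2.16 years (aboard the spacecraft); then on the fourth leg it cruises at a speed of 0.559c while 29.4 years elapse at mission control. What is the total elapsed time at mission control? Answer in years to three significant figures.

Δt = 102 years

Leg 1: 18.6 years is already measured at mission control.
Leg 2: γ = 1.90; Δt_2 = 1.900 × 26.7 = 50.73 years.
Leg 3: γ = 1/√(1 − 0.688²) = 1/√0.5267 = 1.378; Δt_3 = 1.378 × 2.16 = 2.976 years.
Leg 4: 29.4 years is already measured at mission control.
Total: 18.60 + 50.73 + 2.976 + 29.40 years.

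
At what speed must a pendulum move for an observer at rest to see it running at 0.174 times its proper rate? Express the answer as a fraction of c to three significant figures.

Rate ratio = 1/γ, so γ = 1/0.174 = 5.747.
β = √(1 − 1/γ²) = √(1 − 0.174²) = √0.9697

β = 0.985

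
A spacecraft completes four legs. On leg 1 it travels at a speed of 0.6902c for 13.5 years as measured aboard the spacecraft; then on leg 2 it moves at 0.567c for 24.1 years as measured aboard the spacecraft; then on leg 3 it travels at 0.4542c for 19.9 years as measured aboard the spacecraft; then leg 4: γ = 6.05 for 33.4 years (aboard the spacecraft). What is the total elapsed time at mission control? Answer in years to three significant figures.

Leg 1: γ = 1/√(1 − 0.6902²) = 1/√0.5236 = 1.382; Δt_1 = 1.382 × 13.5 = 18.66 years.
Leg 2: γ = 1/√(1 − 0.567²) = 1/√0.6785 = 1.214; Δt_2 = 1.214 × 24.1 = 29.26 years.
Leg 3: γ = 1/√(1 − 0.4542²) = 1/√0.7937 = 1.122; Δt_3 = 1.122 × 19.9 = 22.34 years.
Leg 4: γ = 6.05; Δt_4 = 6.050 × 33.4 = 202.1 years.
Total: 18.66 + 29.26 + 22.34 + 202.1 years.

Δt = 272 years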